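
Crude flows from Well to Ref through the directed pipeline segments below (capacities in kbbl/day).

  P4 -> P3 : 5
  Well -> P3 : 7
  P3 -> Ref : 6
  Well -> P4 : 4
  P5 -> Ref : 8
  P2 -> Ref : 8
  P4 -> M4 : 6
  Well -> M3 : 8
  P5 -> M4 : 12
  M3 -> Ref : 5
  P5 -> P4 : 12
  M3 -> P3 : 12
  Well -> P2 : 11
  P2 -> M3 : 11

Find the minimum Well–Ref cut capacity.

Augment Well→P2→Ref: bottleneck 8, flow now 8.
Augment Well→M3→Ref: bottleneck 5, flow now 13.
Augment Well→P3→Ref: bottleneck 6, flow now 19.
No augmenting path remains; maximum flow = 19.
By max-flow min-cut, the minimum cut capacity equals the max flow.
In the residual graph, reachable from Well: {Well, P4, P2, M4, M3, P3}.
Min-cut edges: P2→Ref (8), M3→Ref (5), P3→Ref (6); capacity 8 + 5 + 6 = 19.

19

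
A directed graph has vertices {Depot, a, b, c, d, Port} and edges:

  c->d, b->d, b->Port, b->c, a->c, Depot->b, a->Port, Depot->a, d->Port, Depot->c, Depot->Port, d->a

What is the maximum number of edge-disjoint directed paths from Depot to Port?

4

Assign every edge capacity 1; by Menger, the answer equals the max flow.
Path Depot→Port (+1); total 1.
Path Depot→a→Port (+1); total 2.
Path Depot→b→Port (+1); total 3.
Path Depot→c→d→Port (+1); total 4.
No residual Depot→Port path; max flow = 4.
Certifying cut of size 4: {Depot→Port, Depot→a, Depot→b, Depot→c}.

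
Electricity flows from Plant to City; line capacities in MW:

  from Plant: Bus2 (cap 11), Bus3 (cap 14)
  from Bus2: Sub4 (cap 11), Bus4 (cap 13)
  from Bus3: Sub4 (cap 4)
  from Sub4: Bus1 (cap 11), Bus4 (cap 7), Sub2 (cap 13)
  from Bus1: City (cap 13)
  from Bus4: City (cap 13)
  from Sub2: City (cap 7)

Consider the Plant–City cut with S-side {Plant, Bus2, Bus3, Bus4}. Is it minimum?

No — its capacity is 28, but the minimum cut has capacity 15.

Given cut capacity: 11 + 4 + 13 = 28.
Augment Plant→Bus2→Bus4→City: bottleneck 11, flow now 11.
Augment Plant→Bus3→Sub4→Bus1→City: bottleneck 4, flow now 15.
No augmenting path remains; maximum flow = 15.
In the residual graph, reachable from Plant: {Plant, Bus3}.
Min-cut edges: Plant→Bus2 (11), Bus3→Sub4 (4); capacity 11 + 4 = 15.
Cut capacity 28 exceeds the max flow 15, so it is not minimum.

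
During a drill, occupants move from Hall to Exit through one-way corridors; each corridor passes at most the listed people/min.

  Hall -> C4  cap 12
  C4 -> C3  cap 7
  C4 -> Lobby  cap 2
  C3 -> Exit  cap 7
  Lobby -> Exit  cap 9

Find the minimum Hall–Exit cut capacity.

9

Augment Hall→C4→C3→Exit: bottleneck 7, flow now 7.
Augment Hall→C4→Lobby→Exit: bottleneck 2, flow now 9.
No augmenting path remains; maximum flow = 9.
By max-flow min-cut, the minimum cut capacity equals the max flow.
In the residual graph, reachable from Hall: {Hall, C4}.
Min-cut edges: C4→C3 (7), C4→Lobby (2); capacity 7 + 2 = 9.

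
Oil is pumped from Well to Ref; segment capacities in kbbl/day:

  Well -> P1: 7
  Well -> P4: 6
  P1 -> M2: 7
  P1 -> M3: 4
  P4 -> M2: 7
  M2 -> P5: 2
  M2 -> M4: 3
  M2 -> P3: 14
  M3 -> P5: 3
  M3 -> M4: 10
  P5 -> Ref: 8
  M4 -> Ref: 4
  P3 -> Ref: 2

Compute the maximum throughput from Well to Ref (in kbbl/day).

Augment Well→P1→M2→P5→Ref: bottleneck 2, flow now 2.
Augment Well→P1→M2→M4→Ref: bottleneck 3, flow now 5.
Augment Well→P1→M2→P3→Ref: bottleneck 2, flow now 7.
Augment Well→P4→M2→P1→M3→P5→Ref: bottleneck 3, flow now 10. (uses reverse residual edge)
Augment Well→P4→M2→P1→M3→M4→Ref: bottleneck 1, flow now 11. (uses reverse residual edge)
No augmenting path remains; maximum flow = 11.
In the residual graph, reachable from Well: {Well, P1, P4, M2, P3}.
Min-cut edges: P1→M3 (4), M2→P5 (2), M2→M4 (3), P3→Ref (2); capacity 4 + 2 + 3 + 2 = 11.
This cut is saturated, so no flow can exceed 11.

11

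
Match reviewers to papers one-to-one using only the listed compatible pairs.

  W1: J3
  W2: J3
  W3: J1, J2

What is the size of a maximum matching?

2

Unit-capacity flow: source→left, listed edges, right→sink; max matching = max flow.
Augmenting path W1→J3 (+1); matched 1.
Augmenting path W3→J1 (+1); matched 2.
No augmenting path remains; maximum matching = 2.
König certificate: {W3, J3} is a vertex cover of size 2 (every listed pair touches it), so no matching can be larger.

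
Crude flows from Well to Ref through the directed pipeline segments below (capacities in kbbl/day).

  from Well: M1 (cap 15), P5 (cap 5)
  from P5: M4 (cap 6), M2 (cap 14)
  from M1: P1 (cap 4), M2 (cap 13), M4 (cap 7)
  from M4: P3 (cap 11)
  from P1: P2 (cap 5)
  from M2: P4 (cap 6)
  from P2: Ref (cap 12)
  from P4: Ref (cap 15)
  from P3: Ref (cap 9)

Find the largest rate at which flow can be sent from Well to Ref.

19

Augment Well→P5→M4→P3→Ref: bottleneck 5, flow now 5.
Augment Well→M1→M4→P3→Ref: bottleneck 4, flow now 9.
Augment Well→M1→P1→P2→Ref: bottleneck 4, flow now 13.
Augment Well→M1→M2→P4→Ref: bottleneck 6, flow now 19.
No augmenting path remains; maximum flow = 19.
In the residual graph, reachable from Well: {Well, P5, M1, M4, M2, P3}.
Min-cut edges: M1→P1 (4), M2→P4 (6), P3→Ref (9); capacity 4 + 6 + 9 = 19.
This cut is saturated, so no flow can exceed 19.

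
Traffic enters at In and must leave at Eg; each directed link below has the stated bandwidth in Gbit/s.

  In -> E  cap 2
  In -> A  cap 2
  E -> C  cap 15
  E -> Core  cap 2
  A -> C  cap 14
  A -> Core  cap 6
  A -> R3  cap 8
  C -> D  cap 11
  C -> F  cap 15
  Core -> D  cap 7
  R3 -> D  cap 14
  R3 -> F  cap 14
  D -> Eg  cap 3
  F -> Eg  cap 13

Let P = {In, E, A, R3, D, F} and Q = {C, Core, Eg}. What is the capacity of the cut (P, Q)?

Edges leaving {In, E, A, R3, D, F}: E→C (15), E→Core (2), A→C (14), A→Core (6), D→Eg (3), F→Eg (13).
Cut capacity = 15 + 2 + 14 + 6 + 3 + 13 = 53.

53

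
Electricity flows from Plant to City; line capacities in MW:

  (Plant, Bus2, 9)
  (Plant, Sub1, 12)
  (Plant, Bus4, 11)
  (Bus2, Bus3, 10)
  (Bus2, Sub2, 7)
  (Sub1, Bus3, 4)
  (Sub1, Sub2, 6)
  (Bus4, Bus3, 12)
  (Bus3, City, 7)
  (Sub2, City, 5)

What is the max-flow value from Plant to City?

12

Augment Plant→Bus2→Bus3→City: bottleneck 7, flow now 7.
Augment Plant→Bus2→Sub2→City: bottleneck 2, flow now 9.
Augment Plant→Sub1→Sub2→City: bottleneck 3, flow now 12.
No augmenting path remains; maximum flow = 12.
In the residual graph, reachable from Plant: {Plant, Bus2, Sub1, Bus4, Bus3, Sub2}.
Min-cut edges: Bus3→City (7), Sub2→City (5); capacity 7 + 5 = 12.
This cut is saturated, so no flow can exceed 12.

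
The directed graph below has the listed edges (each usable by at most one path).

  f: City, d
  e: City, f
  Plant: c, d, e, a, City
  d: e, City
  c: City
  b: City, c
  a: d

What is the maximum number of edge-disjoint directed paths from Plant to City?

Assign every edge capacity 1; by Menger, the answer equals the max flow.
Path Plant→City (+1); total 1.
Path Plant→c→City (+1); total 2.
Path Plant→d→City (+1); total 3.
Path Plant→e→City (+1); total 4.
Path Plant→a→d→e→f→City (+1); total 5.
No residual Plant→City path; max flow = 5.
Certifying cut of size 5: {Plant→City, Plant→a, Plant→c, Plant→d, Plant→e}.

5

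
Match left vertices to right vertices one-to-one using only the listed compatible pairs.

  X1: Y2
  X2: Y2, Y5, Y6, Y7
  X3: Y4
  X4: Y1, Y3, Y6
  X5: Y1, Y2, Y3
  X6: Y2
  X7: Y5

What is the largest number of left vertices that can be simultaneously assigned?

Unit-capacity flow: source→left, listed edges, right→sink; max matching = max flow.
Augmenting path X1→Y2 (+1); matched 1.
Augmenting path X2→Y5 (+1); matched 2.
Augmenting path X3→Y4 (+1); matched 3.
Augmenting path X4→Y1 (+1); matched 4.
Augmenting path X5→Y3 (+1); matched 5.
Augmenting path X7→Y5→X2→Y6 (+1); matched 6.
No augmenting path remains; maximum matching = 6.
König certificate: {X2, X3, X4, X5, X7, Y2} is a vertex cover of size 6 (every listed pair touches it), so no matching can be larger.

6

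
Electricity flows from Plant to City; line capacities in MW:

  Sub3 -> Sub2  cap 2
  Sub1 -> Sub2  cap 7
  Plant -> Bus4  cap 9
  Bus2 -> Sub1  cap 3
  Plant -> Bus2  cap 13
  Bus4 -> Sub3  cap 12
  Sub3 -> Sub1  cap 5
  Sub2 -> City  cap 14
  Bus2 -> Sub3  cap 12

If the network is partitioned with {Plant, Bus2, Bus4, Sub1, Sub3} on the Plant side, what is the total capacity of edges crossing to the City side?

Edges leaving {Plant, Bus2, Bus4, Sub1, Sub3}: Sub1→Sub2 (7), Sub3→Sub2 (2).
Cut capacity = 7 + 2 = 9.

9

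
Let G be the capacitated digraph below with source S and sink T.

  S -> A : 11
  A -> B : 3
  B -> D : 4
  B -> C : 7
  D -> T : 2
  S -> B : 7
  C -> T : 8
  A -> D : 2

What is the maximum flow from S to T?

Augment S→A→D→T: bottleneck 2, flow now 2.
Augment S→B→C→T: bottleneck 7, flow now 9.
No augmenting path remains; maximum flow = 9.
In the residual graph, reachable from S: {S, A, B, D}.
Min-cut edges: B→C (7), D→T (2); capacity 7 + 2 = 9.
This cut is saturated, so no flow can exceed 9.

9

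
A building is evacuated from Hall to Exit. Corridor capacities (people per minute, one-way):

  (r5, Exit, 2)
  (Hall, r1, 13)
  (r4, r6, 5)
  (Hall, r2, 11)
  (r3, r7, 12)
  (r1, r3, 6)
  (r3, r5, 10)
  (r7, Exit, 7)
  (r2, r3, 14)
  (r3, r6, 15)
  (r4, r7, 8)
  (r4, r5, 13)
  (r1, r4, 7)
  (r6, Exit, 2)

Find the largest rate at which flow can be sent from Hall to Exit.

Augment Hall→r1→r3→r5→Exit: bottleneck 2, flow now 2.
Augment Hall→r1→r3→r6→Exit: bottleneck 2, flow now 4.
Augment Hall→r1→r3→r7→Exit: bottleneck 2, flow now 6.
Augment Hall→r1→r4→r7→Exit: bottleneck 5, flow now 11.
No augmenting path remains; maximum flow = 11.
In the residual graph, reachable from Hall: {Hall, r1, r2, r3, r4, r5, r6, r7}.
Min-cut edges: r5→Exit (2), r6→Exit (2), r7→Exit (7); capacity 2 + 2 + 7 = 11.
This cut is saturated, so no flow can exceed 11.

11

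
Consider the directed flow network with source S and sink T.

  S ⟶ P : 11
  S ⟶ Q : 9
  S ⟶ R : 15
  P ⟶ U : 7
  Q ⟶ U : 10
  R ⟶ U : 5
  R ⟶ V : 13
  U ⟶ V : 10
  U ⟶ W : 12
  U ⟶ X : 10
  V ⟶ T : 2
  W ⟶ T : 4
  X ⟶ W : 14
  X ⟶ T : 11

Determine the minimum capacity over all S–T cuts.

Augment S→R→V→T: bottleneck 2, flow now 2.
Augment S→P→U→W→T: bottleneck 4, flow now 6.
Augment S→P→U→X→T: bottleneck 3, flow now 9.
Augment S→Q→U→X→T: bottleneck 7, flow now 16.
No augmenting path remains; maximum flow = 16.
By max-flow min-cut, the minimum cut capacity equals the max flow.
In the residual graph, reachable from S: {S, P, Q, R, U, V, W}.
Min-cut edges: U→X (10), V→T (2), W→T (4); capacity 10 + 2 + 4 = 16.

16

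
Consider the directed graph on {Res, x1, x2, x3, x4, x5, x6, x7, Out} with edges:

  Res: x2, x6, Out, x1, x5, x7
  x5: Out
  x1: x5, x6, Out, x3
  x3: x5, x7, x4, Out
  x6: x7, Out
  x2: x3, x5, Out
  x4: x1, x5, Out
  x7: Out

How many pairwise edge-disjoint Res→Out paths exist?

6

Assign every edge capacity 1; by Menger, the answer equals the max flow.
Path Res→Out (+1); total 1.
Path Res→x1→Out (+1); total 2.
Path Res→x2→Out (+1); total 3.
Path Res→x5→Out (+1); total 4.
Path Res→x6→Out (+1); total 5.
Path Res→x7→Out (+1); total 6.
No residual Res→Out path; max flow = 6.
Certifying cut of size 6: {Res→Out, Res→x1, Res→x2, Res→x5, Res→x6, Res→x7}.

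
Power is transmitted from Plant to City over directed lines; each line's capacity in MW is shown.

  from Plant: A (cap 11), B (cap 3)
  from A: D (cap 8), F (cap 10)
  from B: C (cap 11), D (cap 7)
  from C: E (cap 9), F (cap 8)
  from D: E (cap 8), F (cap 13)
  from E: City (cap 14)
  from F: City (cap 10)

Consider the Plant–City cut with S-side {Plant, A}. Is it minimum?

Given cut capacity: 3 + 8 + 10 = 21.
Augment Plant→A→F→City: bottleneck 10, flow now 10.
Augment Plant→A→D→E→City: bottleneck 1, flow now 11.
Augment Plant→B→C→E→City: bottleneck 3, flow now 14.
No augmenting path remains; maximum flow = 14.
In the residual graph, reachable from Plant: {Plant}.
Min-cut edges: Plant→A (11), Plant→B (3); capacity 11 + 3 = 14.
Cut capacity 21 exceeds the max flow 14, so it is not minimum.

No — its capacity is 21, but the minimum cut has capacity 14.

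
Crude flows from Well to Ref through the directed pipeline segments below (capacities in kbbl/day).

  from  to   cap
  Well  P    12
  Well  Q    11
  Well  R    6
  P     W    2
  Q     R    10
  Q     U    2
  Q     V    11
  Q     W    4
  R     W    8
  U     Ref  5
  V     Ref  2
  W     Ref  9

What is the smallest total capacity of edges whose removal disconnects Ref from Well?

13

Augment Well→P→W→Ref: bottleneck 2, flow now 2.
Augment Well→Q→U→Ref: bottleneck 2, flow now 4.
Augment Well→Q→V→Ref: bottleneck 2, flow now 6.
Augment Well→Q→W→Ref: bottleneck 4, flow now 10.
Augment Well→R→W→Ref: bottleneck 3, flow now 13.
No augmenting path remains; maximum flow = 13.
By max-flow min-cut, the minimum cut capacity equals the max flow.
In the residual graph, reachable from Well: {Well, P, Q, R, V, W}.
Min-cut edges: Q→U (2), V→Ref (2), W→Ref (9); capacity 2 + 2 + 9 = 13.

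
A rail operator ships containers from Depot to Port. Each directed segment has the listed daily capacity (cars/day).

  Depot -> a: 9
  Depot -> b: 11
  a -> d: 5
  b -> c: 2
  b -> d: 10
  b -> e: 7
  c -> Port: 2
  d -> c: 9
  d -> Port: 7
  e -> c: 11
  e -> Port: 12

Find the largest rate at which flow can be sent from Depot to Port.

Augment Depot→a→d→Port: bottleneck 5, flow now 5.
Augment Depot→b→c→Port: bottleneck 2, flow now 7.
Augment Depot→b→d→Port: bottleneck 2, flow now 9.
Augment Depot→b→e→Port: bottleneck 7, flow now 16.
No augmenting path remains; maximum flow = 16.
In the residual graph, reachable from Depot: {Depot, a}.
Min-cut edges: Depot→b (11), a→d (5); capacity 11 + 5 = 16.
This cut is saturated, so no flow can exceed 16.

16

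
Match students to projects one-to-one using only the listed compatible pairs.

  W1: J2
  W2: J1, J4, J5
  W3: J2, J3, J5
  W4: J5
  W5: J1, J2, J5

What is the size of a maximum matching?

5

Unit-capacity flow: source→left, listed edges, right→sink; max matching = max flow.
Augmenting path W1→J2 (+1); matched 1.
Augmenting path W2→J1 (+1); matched 2.
Augmenting path W3→J3 (+1); matched 3.
Augmenting path W4→J5 (+1); matched 4.
Augmenting path W5→J1→W2→J4 (+1); matched 5.
No augmenting path remains; maximum matching = 5.
König certificate: {W1, W2, W3, W4, W5} is a vertex cover of size 5 (every listed pair touches it), so no matching can be larger.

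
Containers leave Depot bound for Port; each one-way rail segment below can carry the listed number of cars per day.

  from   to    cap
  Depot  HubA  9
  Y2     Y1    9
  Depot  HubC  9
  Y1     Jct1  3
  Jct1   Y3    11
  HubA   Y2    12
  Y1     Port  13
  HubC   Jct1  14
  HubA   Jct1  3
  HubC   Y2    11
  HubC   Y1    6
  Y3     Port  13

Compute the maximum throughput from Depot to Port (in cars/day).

Augment Depot→HubC→Y1→Port: bottleneck 6, flow now 6.
Augment Depot→HubA→Y2→Y1→Port: bottleneck 7, flow now 13.
Augment Depot→HubA→Jct1→Y3→Port: bottleneck 2, flow now 15.
Augment Depot→HubC→Jct1→Y3→Port: bottleneck 3, flow now 18.
No augmenting path remains; maximum flow = 18.
In the residual graph, reachable from Depot: {Depot}.
Min-cut edges: Depot→HubA (9), Depot→HubC (9); capacity 9 + 9 = 18.
This cut is saturated, so no flow can exceed 18.

18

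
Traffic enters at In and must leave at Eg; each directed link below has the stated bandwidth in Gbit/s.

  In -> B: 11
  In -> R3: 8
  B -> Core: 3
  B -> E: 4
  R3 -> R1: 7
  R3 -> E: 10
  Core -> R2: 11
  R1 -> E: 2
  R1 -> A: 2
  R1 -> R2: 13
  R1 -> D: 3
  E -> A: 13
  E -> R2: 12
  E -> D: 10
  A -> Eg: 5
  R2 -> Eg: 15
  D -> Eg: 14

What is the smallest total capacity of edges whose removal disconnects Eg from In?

15

Augment In→B→Core→R2→Eg: bottleneck 3, flow now 3.
Augment In→B→E→A→Eg: bottleneck 4, flow now 7.
Augment In→R3→R1→A→Eg: bottleneck 1, flow now 8.
Augment In→R3→R1→R2→Eg: bottleneck 6, flow now 14.
Augment In→R3→E→R2→Eg: bottleneck 1, flow now 15.
No augmenting path remains; maximum flow = 15.
By max-flow min-cut, the minimum cut capacity equals the max flow.
In the residual graph, reachable from In: {In, B}.
Min-cut edges: In→R3 (8), B→Core (3), B→E (4); capacity 8 + 3 + 4 = 15.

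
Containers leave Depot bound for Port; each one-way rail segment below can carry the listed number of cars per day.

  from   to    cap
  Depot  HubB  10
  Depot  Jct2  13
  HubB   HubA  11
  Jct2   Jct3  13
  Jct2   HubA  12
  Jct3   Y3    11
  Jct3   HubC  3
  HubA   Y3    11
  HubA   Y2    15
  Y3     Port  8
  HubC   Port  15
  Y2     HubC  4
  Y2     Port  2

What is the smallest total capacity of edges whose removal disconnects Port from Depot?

17

Augment Depot→HubB→HubA→Y3→Port: bottleneck 8, flow now 8.
Augment Depot→HubB→HubA→Y2→Port: bottleneck 2, flow now 10.
Augment Depot→Jct2→Jct3→HubC→Port: bottleneck 3, flow now 13.
Augment Depot→Jct2→HubA→Y2→HubC→Port: bottleneck 4, flow now 17.
No augmenting path remains; maximum flow = 17.
By max-flow min-cut, the minimum cut capacity equals the max flow.
In the residual graph, reachable from Depot: {Depot, HubB, Jct2, Jct3, HubA, Y3, Y2}.
Min-cut edges: Jct3→HubC (3), Y3→Port (8), Y2→HubC (4), Y2→Port (2); capacity 3 + 8 + 4 + 2 = 17.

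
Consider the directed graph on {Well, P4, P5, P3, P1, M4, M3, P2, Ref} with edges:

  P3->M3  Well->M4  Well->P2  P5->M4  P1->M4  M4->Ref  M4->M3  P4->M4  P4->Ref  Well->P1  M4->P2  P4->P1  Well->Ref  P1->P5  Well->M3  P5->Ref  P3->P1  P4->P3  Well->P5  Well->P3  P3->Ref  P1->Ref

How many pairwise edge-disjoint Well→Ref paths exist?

5

Assign every edge capacity 1; by Menger, the answer equals the max flow.
Path Well→Ref (+1); total 1.
Path Well→P5→Ref (+1); total 2.
Path Well→P3→Ref (+1); total 3.
Path Well→P1→Ref (+1); total 4.
Path Well→M4→Ref (+1); total 5.
No residual Well→Ref path; max flow = 5.
Certifying cut of size 5: {Well→M4, Well→P1, Well→P3, Well→P5, Well→Ref}.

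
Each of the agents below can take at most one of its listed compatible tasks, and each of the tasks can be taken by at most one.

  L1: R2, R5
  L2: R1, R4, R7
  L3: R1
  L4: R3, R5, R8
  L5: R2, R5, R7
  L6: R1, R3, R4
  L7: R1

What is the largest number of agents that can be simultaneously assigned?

Unit-capacity flow: source→left, listed edges, right→sink; max matching = max flow.
Augmenting path L1→R2 (+1); matched 1.
Augmenting path L2→R1 (+1); matched 2.
Augmenting path L4→R3 (+1); matched 3.
Augmenting path L5→R5 (+1); matched 4.
Augmenting path L6→R4 (+1); matched 5.
Augmenting path L3→R1→L2→R7 (+1); matched 6.
No augmenting path remains; maximum matching = 6.
König certificate: {L1, L2, L4, L5, L6, R1} is a vertex cover of size 6 (every listed pair touches it), so no matching can be larger.

6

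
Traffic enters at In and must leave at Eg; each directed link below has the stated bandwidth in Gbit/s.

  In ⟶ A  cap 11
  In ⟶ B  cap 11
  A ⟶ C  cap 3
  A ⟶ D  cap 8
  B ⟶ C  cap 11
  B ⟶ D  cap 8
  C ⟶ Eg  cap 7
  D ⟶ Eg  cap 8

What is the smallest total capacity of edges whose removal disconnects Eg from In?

15

Augment In→A→C→Eg: bottleneck 3, flow now 3.
Augment In→A→D→Eg: bottleneck 8, flow now 11.
Augment In→B→C→Eg: bottleneck 4, flow now 15.
No augmenting path remains; maximum flow = 15.
By max-flow min-cut, the minimum cut capacity equals the max flow.
In the residual graph, reachable from In: {In, A, B, C, D}.
Min-cut edges: C→Eg (7), D→Eg (8); capacity 7 + 8 = 15.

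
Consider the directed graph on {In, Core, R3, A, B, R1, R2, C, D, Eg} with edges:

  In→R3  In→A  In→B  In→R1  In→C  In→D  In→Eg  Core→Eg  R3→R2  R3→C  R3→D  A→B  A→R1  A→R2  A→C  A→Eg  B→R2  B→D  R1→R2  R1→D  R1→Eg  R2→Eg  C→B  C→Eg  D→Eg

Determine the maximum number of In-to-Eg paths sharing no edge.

6

Assign every edge capacity 1; by Menger, the answer equals the max flow.
Path In→Eg (+1); total 1.
Path In→A→Eg (+1); total 2.
Path In→R1→Eg (+1); total 3.
Path In→C→Eg (+1); total 4.
Path In→D→Eg (+1); total 5.
Path In→R3→R2→Eg (+1); total 6.
No residual In→Eg path; max flow = 6.
Certifying cut of size 6: {C→Eg, D→Eg, In→A, In→Eg, In→R1, R2→Eg}.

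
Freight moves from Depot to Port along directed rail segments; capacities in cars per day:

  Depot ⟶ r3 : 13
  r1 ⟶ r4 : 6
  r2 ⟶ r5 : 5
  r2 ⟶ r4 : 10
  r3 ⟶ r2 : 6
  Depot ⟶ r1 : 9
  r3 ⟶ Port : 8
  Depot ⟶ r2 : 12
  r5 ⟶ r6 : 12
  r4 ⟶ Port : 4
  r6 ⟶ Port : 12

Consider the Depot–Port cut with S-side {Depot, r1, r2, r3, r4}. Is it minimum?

Yes — it is a minimum cut (capacity 17).

Given cut capacity: 5 + 8 + 4 = 17.
Augment Depot→r3→Port: bottleneck 8, flow now 8.
Augment Depot→r1→r4→Port: bottleneck 4, flow now 12.
Augment Depot→r2→r5→r6→Port: bottleneck 5, flow now 17.
No augmenting path remains; maximum flow = 17.
Cut capacity 17 equals the max flow, so it is a minimum cut.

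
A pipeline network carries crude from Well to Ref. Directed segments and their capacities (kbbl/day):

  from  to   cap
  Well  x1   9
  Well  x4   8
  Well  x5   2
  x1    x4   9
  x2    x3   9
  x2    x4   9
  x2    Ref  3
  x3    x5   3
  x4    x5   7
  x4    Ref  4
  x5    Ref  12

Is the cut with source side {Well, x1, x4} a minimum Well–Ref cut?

Given cut capacity: 2 + 7 + 4 = 13.
Augment Well→x4→Ref: bottleneck 4, flow now 4.
Augment Well→x5→Ref: bottleneck 2, flow now 6.
Augment Well→x4→x5→Ref: bottleneck 4, flow now 10.
Augment Well→x1→x4→x5→Ref: bottleneck 3, flow now 13.
No augmenting path remains; maximum flow = 13.
Cut capacity 13 equals the max flow, so it is a minimum cut.

Yes — it is a minimum cut (capacity 13).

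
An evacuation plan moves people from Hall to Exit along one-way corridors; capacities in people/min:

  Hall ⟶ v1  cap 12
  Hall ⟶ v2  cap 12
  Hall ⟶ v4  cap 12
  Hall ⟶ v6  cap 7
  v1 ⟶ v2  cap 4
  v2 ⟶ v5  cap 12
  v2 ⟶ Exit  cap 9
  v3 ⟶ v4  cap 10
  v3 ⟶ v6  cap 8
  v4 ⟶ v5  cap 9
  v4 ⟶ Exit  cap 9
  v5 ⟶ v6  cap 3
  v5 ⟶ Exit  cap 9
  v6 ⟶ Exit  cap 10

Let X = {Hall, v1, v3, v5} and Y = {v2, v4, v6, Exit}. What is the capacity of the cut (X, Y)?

65

Edges leaving {Hall, v1, v3, v5}: Hall→v2 (12), Hall→v4 (12), Hall→v6 (7), v1→v2 (4), v3→v4 (10), v3→v6 (8), v5→v6 (3), v5→Exit (9).
Cut capacity = 12 + 12 + 7 + 4 + 10 + 8 + 3 + 9 = 65.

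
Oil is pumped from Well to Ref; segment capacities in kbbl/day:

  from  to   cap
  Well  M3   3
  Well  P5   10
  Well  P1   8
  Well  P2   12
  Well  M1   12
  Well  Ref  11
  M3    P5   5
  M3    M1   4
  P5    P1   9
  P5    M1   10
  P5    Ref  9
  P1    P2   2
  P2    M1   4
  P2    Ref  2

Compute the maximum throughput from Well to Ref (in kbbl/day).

Augment Well→Ref: bottleneck 11, flow now 11.
Augment Well→P5→Ref: bottleneck 9, flow now 20.
Augment Well→P2→Ref: bottleneck 2, flow now 22.
No augmenting path remains; maximum flow = 22.
In the residual graph, reachable from Well: {Well, M3, P5, P1, P2, M1}.
Min-cut edges: Well→Ref (11), P5→Ref (9), P2→Ref (2); capacity 11 + 9 + 2 = 22.
This cut is saturated, so no flow can exceed 22.

22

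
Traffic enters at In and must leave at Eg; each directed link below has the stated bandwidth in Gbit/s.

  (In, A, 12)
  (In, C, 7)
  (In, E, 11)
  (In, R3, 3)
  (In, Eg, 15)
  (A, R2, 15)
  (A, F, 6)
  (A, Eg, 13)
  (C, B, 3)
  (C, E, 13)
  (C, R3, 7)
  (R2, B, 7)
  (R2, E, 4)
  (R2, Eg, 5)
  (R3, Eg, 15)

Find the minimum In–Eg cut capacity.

Augment In→Eg: bottleneck 15, flow now 15.
Augment In→A→Eg: bottleneck 12, flow now 27.
Augment In→R3→Eg: bottleneck 3, flow now 30.
Augment In→C→R3→Eg: bottleneck 7, flow now 37.
No augmenting path remains; maximum flow = 37.
By max-flow min-cut, the minimum cut capacity equals the max flow.
In the residual graph, reachable from In: {In, E}.
Min-cut edges: In→A (12), In→C (7), In→R3 (3), In→Eg (15); capacity 12 + 7 + 3 + 15 = 37.

37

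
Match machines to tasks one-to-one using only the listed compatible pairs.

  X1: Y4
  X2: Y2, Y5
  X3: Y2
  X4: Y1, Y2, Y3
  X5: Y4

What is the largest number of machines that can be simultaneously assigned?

4

Unit-capacity flow: source→left, listed edges, right→sink; max matching = max flow.
Augmenting path X1→Y4 (+1); matched 1.
Augmenting path X2→Y2 (+1); matched 2.
Augmenting path X4→Y1 (+1); matched 3.
Augmenting path X3→Y2→X2→Y5 (+1); matched 4.
No augmenting path remains; maximum matching = 4.
König certificate: {X2, X3, X4, Y4} is a vertex cover of size 4 (every listed pair touches it), so no matching can be larger.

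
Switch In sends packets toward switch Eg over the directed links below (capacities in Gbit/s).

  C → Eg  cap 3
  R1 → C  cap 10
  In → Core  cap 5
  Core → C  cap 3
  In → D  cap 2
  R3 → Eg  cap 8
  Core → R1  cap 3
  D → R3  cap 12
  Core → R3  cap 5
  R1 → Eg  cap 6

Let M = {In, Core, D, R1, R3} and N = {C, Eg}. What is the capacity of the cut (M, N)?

27

Edges leaving {In, Core, D, R1, R3}: Core→C (3), R1→C (10), R1→Eg (6), R3→Eg (8).
Cut capacity = 3 + 10 + 6 + 8 = 27.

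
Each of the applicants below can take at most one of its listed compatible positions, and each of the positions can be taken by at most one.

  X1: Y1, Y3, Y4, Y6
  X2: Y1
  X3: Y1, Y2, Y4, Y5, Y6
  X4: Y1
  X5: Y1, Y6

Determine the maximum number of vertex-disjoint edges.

Unit-capacity flow: source→left, listed edges, right→sink; max matching = max flow.
Augmenting path X1→Y1 (+1); matched 1.
Augmenting path X3→Y2 (+1); matched 2.
Augmenting path X5→Y6 (+1); matched 3.
Augmenting path X2→Y1→X1→Y3 (+1); matched 4.
No augmenting path remains; maximum matching = 4.
König certificate: {X1, X3, X5, Y1} is a vertex cover of size 4 (every listed pair touches it), so no matching can be larger.

4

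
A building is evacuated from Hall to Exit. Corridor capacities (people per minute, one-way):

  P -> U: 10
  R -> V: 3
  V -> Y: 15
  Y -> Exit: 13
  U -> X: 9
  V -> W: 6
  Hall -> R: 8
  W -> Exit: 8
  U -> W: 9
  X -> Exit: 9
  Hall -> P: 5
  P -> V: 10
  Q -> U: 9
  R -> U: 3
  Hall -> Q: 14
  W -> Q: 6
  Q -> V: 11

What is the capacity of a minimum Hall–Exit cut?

25

Augment Hall→P→U→W→Exit: bottleneck 5, flow now 5.
Augment Hall→Q→U→W→Exit: bottleneck 3, flow now 8.
Augment Hall→Q→U→X→Exit: bottleneck 6, flow now 14.
Augment Hall→Q→V→Y→Exit: bottleneck 5, flow now 19.
Augment Hall→R→U→X→Exit: bottleneck 3, flow now 22.
Augment Hall→R→V→Y→Exit: bottleneck 3, flow now 25.
No augmenting path remains; maximum flow = 25.
By max-flow min-cut, the minimum cut capacity equals the max flow.
In the residual graph, reachable from Hall: {Hall, R}.
Min-cut edges: Hall→P (5), Hall→Q (14), R→U (3), R→V (3); capacity 5 + 14 + 3 + 3 = 25.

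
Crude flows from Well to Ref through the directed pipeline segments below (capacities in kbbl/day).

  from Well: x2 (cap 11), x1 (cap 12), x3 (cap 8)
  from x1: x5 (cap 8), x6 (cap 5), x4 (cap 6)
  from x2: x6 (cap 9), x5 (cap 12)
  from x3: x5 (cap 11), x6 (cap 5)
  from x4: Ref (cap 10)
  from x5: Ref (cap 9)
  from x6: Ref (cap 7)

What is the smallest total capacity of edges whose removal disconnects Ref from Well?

Augment Well→x1→x4→Ref: bottleneck 6, flow now 6.
Augment Well→x1→x5→Ref: bottleneck 6, flow now 12.
Augment Well→x2→x5→Ref: bottleneck 3, flow now 15.
Augment Well→x2→x6→Ref: bottleneck 7, flow now 22.
No augmenting path remains; maximum flow = 22.
By max-flow min-cut, the minimum cut capacity equals the max flow.
In the residual graph, reachable from Well: {Well, x1, x2, x3, x5, x6}.
Min-cut edges: x1→x4 (6), x5→Ref (9), x6→Ref (7); capacity 6 + 9 + 7 = 22.

22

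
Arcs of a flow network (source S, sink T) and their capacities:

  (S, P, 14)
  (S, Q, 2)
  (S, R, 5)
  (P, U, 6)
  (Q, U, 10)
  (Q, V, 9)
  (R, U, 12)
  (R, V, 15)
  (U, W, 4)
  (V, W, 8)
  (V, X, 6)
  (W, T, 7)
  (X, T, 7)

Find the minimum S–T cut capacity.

11

Augment S→P→U→W→T: bottleneck 4, flow now 4.
Augment S→Q→V→W→T: bottleneck 2, flow now 6.
Augment S→R→V→W→T: bottleneck 1, flow now 7.
Augment S→R→V→X→T: bottleneck 4, flow now 11.
No augmenting path remains; maximum flow = 11.
By max-flow min-cut, the minimum cut capacity equals the max flow.
In the residual graph, reachable from S: {S, P, U}.
Min-cut edges: S→Q (2), S→R (5), U→W (4); capacity 2 + 5 + 4 = 11.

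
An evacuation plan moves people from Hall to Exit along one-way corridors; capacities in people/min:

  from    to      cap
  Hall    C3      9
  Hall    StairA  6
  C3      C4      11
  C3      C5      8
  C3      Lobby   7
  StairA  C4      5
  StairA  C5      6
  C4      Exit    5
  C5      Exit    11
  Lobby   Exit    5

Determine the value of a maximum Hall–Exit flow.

15

Augment Hall→C3→C4→Exit: bottleneck 5, flow now 5.
Augment Hall→C3→C5→Exit: bottleneck 4, flow now 9.
Augment Hall→StairA→C5→Exit: bottleneck 6, flow now 15.
No augmenting path remains; maximum flow = 15.
In the residual graph, reachable from Hall: {Hall}.
Min-cut edges: Hall→C3 (9), Hall→StairA (6); capacity 9 + 6 = 15.
This cut is saturated, so no flow can exceed 15.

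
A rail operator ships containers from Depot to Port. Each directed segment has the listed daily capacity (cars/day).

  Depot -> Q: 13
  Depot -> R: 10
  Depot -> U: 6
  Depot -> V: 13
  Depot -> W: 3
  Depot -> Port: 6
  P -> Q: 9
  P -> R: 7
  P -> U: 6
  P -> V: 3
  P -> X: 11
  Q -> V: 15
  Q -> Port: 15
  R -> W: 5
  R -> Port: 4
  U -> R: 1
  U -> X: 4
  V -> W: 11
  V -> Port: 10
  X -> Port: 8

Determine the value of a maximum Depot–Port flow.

37

Augment Depot→Port: bottleneck 6, flow now 6.
Augment Depot→Q→Port: bottleneck 13, flow now 19.
Augment Depot→R→Port: bottleneck 4, flow now 23.
Augment Depot→V→Port: bottleneck 10, flow now 33.
Augment Depot→U→X→Port: bottleneck 4, flow now 37.
No augmenting path remains; maximum flow = 37.
In the residual graph, reachable from Depot: {Depot, R, U, V, W}.
Min-cut edges: Depot→Q (13), Depot→Port (6), R→Port (4), U→X (4), V→Port (10); capacity 13 + 6 + 4 + 4 + 10 = 37.
This cut is saturated, so no flow can exceed 37.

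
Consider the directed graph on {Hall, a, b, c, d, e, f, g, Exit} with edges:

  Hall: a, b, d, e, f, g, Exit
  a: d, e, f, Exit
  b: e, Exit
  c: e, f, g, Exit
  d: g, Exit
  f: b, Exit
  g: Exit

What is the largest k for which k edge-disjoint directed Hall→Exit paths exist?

6

Assign every edge capacity 1; by Menger, the answer equals the max flow.
Path Hall→Exit (+1); total 1.
Path Hall→a→Exit (+1); total 2.
Path Hall→b→Exit (+1); total 3.
Path Hall→d→Exit (+1); total 4.
Path Hall→f→Exit (+1); total 5.
Path Hall→g→Exit (+1); total 6.
No residual Hall→Exit path; max flow = 6.
Certifying cut of size 6: {Hall→Exit, Hall→a, Hall→b, Hall→d, Hall→f, Hall→g}.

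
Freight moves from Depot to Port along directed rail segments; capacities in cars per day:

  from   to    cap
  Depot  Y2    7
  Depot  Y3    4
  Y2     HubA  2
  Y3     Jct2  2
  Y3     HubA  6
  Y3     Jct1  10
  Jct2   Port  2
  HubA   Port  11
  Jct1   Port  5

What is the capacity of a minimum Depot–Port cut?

6

Augment Depot→Y2→HubA→Port: bottleneck 2, flow now 2.
Augment Depot→Y3→Jct2→Port: bottleneck 2, flow now 4.
Augment Depot→Y3→HubA→Port: bottleneck 2, flow now 6.
No augmenting path remains; maximum flow = 6.
By max-flow min-cut, the minimum cut capacity equals the max flow.
In the residual graph, reachable from Depot: {Depot, Y2}.
Min-cut edges: Depot→Y3 (4), Y2→HubA (2); capacity 4 + 2 = 6.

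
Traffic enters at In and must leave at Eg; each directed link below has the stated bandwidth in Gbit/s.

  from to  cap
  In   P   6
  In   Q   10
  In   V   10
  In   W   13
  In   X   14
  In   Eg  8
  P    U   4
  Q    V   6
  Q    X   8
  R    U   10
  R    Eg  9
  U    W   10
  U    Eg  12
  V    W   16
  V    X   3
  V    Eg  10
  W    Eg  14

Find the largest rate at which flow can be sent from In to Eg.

36

Augment In→Eg: bottleneck 8, flow now 8.
Augment In→V→Eg: bottleneck 10, flow now 18.
Augment In→W→Eg: bottleneck 13, flow now 31.
Augment In→P→U→Eg: bottleneck 4, flow now 35.
Augment In→Q→V→W→Eg: bottleneck 1, flow now 36.
No augmenting path remains; maximum flow = 36.
In the residual graph, reachable from In: {In, P, Q, V, W, X}.
Min-cut edges: In→Eg (8), P→U (4), V→Eg (10), W→Eg (14); capacity 8 + 4 + 10 + 14 = 36.
This cut is saturated, so no flow can exceed 36.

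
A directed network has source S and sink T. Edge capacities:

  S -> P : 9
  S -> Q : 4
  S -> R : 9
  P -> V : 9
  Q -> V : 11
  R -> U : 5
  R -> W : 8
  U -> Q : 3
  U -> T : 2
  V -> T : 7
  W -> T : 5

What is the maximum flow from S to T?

14

Augment S→P→V→T: bottleneck 7, flow now 7.
Augment S→R→U→T: bottleneck 2, flow now 9.
Augment S→R→W→T: bottleneck 5, flow now 14.
No augmenting path remains; maximum flow = 14.
In the residual graph, reachable from S: {S, P, Q, R, U, V, W}.
Min-cut edges: U→T (2), V→T (7), W→T (5); capacity 2 + 7 + 5 = 14.
This cut is saturated, so no flow can exceed 14.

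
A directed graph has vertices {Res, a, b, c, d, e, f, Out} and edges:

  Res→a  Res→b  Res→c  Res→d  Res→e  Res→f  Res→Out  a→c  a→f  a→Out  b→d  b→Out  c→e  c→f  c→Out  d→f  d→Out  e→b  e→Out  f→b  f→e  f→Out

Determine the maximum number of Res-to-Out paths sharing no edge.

7

Assign every edge capacity 1; by Menger, the answer equals the max flow.
Path Res→Out (+1); total 1.
Path Res→a→Out (+1); total 2.
Path Res→b→Out (+1); total 3.
Path Res→c→Out (+1); total 4.
Path Res→d→Out (+1); total 5.
Path Res→e→Out (+1); total 6.
Path Res→f→Out (+1); total 7.
No residual Res→Out path; max flow = 7.
Certifying cut of size 7: {Res→Out, Res→a, Res→b, Res→c, Res→d, Res→e, Res→f}.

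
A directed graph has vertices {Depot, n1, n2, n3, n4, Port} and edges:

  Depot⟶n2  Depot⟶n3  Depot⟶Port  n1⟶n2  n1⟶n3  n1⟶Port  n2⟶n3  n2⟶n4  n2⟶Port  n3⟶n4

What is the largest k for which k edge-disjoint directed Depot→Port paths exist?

2

Assign every edge capacity 1; by Menger, the answer equals the max flow.
Path Depot→Port (+1); total 1.
Path Depot→n2→Port (+1); total 2.
No residual Depot→Port path; max flow = 2.
Certifying cut of size 2: {Depot→Port, Depot→n2}.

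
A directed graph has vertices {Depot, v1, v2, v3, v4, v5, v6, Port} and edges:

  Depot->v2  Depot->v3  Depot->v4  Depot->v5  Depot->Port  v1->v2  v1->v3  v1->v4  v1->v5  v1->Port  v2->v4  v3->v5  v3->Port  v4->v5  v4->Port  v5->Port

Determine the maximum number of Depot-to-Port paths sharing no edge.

4

Assign every edge capacity 1; by Menger, the answer equals the max flow.
Path Depot→Port (+1); total 1.
Path Depot→v3→Port (+1); total 2.
Path Depot→v4→Port (+1); total 3.
Path Depot→v5→Port (+1); total 4.
No residual Depot→Port path; max flow = 4.
Certifying cut of size 4: {Depot→Port, Depot→v3, v4→Port, v5→Port}.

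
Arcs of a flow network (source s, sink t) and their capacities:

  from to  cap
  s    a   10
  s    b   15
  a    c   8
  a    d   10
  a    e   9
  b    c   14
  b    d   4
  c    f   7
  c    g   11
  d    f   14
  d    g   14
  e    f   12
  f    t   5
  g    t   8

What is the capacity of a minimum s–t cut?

Augment s→a→c→f→t: bottleneck 5, flow now 5.
Augment s→a→c→g→t: bottleneck 3, flow now 8.
Augment s→a→d→g→t: bottleneck 2, flow now 10.
Augment s→b→c→g→t: bottleneck 3, flow now 13.
No augmenting path remains; maximum flow = 13.
By max-flow min-cut, the minimum cut capacity equals the max flow.
In the residual graph, reachable from s: {s, a, b, c, d, e, f, g}.
Min-cut edges: f→t (5), g→t (8); capacity 5 + 8 = 13.

13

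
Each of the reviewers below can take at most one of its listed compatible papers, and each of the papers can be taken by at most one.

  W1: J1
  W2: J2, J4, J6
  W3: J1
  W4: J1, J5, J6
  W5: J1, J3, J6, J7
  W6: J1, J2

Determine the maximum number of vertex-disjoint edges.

5

Unit-capacity flow: source→left, listed edges, right→sink; max matching = max flow.
Augmenting path W1→J1 (+1); matched 1.
Augmenting path W2→J2 (+1); matched 2.
Augmenting path W4→J5 (+1); matched 3.
Augmenting path W5→J3 (+1); matched 4.
Augmenting path W6→J2→W2→J4 (+1); matched 5.
No augmenting path remains; maximum matching = 5.
König certificate: {W2, W4, W5, W6, J1} is a vertex cover of size 5 (every listed pair touches it), so no matching can be larger.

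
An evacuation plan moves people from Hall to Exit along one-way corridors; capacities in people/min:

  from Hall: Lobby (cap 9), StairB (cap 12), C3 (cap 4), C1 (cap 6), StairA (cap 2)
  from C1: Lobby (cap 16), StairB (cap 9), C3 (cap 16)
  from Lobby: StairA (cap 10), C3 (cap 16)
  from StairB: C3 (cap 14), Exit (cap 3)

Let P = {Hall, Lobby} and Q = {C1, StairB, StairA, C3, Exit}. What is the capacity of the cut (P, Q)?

Edges leaving {Hall, Lobby}: Hall→C1 (6), Hall→StairB (12), Hall→StairA (2), Hall→C3 (4), Lobby→StairA (10), Lobby→C3 (16).
Cut capacity = 6 + 12 + 2 + 4 + 10 + 16 = 50.

50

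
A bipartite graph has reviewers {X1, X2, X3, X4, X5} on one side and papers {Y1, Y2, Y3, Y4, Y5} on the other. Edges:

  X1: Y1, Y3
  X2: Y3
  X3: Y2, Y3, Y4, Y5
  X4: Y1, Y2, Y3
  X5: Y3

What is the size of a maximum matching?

4

Unit-capacity flow: source→left, listed edges, right→sink; max matching = max flow.
Augmenting path X1→Y1 (+1); matched 1.
Augmenting path X2→Y3 (+1); matched 2.
Augmenting path X3→Y2 (+1); matched 3.
Augmenting path X4→Y2→X3→Y4 (+1); matched 4.
No augmenting path remains; maximum matching = 4.
König certificate: {X1, X3, X4, Y3} is a vertex cover of size 4 (every listed pair touches it), so no matching can be larger.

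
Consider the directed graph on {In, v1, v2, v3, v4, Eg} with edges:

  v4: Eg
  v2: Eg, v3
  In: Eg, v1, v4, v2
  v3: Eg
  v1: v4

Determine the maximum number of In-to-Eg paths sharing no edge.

3

Assign every edge capacity 1; by Menger, the answer equals the max flow.
Path In→Eg (+1); total 1.
Path In→v2→Eg (+1); total 2.
Path In→v4→Eg (+1); total 3.
No residual In→Eg path; max flow = 3.
Certifying cut of size 3: {In→Eg, In→v2, v4→Eg}.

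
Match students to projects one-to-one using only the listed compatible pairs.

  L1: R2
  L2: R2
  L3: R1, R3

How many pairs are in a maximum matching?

2

Unit-capacity flow: source→left, listed edges, right→sink; max matching = max flow.
Augmenting path L1→R2 (+1); matched 1.
Augmenting path L3→R1 (+1); matched 2.
No augmenting path remains; maximum matching = 2.
König certificate: {L3, R2} is a vertex cover of size 2 (every listed pair touches it), so no matching can be larger.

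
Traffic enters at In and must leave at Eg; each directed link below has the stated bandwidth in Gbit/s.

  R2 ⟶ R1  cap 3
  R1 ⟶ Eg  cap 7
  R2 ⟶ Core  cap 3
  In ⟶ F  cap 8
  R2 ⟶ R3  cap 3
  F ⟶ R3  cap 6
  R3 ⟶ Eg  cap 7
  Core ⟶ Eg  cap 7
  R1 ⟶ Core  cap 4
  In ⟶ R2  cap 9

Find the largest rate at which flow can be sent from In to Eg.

Augment In→R2→R3→Eg: bottleneck 3, flow now 3.
Augment In→R2→Core→Eg: bottleneck 3, flow now 6.
Augment In→R2→R1→Eg: bottleneck 3, flow now 9.
Augment In→F→R3→Eg: bottleneck 4, flow now 13.
No augmenting path remains; maximum flow = 13.
In the residual graph, reachable from In: {In, R2, F, R3}.
Min-cut edges: R2→Core (3), R2→R1 (3), R3→Eg (7); capacity 3 + 3 + 7 = 13.
This cut is saturated, so no flow can exceed 13.

13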